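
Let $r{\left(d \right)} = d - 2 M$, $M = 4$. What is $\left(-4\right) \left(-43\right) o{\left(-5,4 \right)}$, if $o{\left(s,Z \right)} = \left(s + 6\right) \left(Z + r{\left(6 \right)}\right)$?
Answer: $344$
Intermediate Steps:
$r{\left(d \right)} = -8 + d$ ($r{\left(d \right)} = d - 8 = -8 + d$)
$o{\left(s,Z \right)} = \left(-2 + Z\right) \left(6 + s\right)$ ($o{\left(s,Z \right)} = \left(s + 6\right) \left(Z + \left(-8 + 6\right)\right) = \left(6 + s\right) \left(Z - 2\right) = \left(6 + s\right) \left(-2 + Z\right) = \left(-2 + Z\right) \left(6 + s\right)$)
$\left(-4\right) \left(-43\right) o{\left(-5,4 \right)} = \left(-4\right) \left(-43\right) \left(-12 - -10 + 6 \cdot 4 + 4 \left(-5\right)\right) = 172 \left(-12 + 10 + 24 - 20\right) = 172 \cdot 2 = 344$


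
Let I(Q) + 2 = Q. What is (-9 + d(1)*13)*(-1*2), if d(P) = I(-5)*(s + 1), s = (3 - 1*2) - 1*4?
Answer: -346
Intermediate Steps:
I(Q) = -2 + Q
s = -3 (s = (3 - 2) - 4 = 1 - 4 = -3)
d(P) = 14 (d(P) = (-2 - 5)*(-3 + 1) = -7*(-2) = 14)
(-9 + d(1)*13)*(-1*2) = (-9 + 14*13)*(-1*2) = (-9 + 182)*(-2) = 173*(-2) = -346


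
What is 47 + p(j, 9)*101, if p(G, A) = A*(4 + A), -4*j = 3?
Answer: 11864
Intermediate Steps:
j = -3/4 (j = -1/4*3 = -3/4 ≈ -0.75000)
47 + p(j, 9)*101 = 47 + (9*(4 + 9))*101 = 47 + (9*13)*101 = 47 + 117*101 = 47 + 11817 = 11864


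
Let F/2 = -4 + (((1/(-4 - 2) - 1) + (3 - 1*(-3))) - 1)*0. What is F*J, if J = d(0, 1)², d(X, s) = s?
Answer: -8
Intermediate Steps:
F = -8 (F = 2*(-4 + (((1/(-4 - 2) - 1) + (3 - 1*(-3))) - 1)*0) = 2*(-4 + (((1/(-6) - 1) + (3 + 3)) - 1)*0) = 2*(-4 + (((-⅙ - 1) + 6) - 1)*0) = 2*(-4 + ((-7/6 + 6) - 1)*0) = 2*(-4 + (29/6 - 1)*0) = 2*(-4 + (23/6)*0) = 2*(-4 + 0) = 2*(-4) = -8)
J = 1 (J = 1² = 1)
F*J = -8*1 = -8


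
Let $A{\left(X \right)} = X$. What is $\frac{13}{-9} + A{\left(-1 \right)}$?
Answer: $- \frac{22}{9} \approx -2.4444$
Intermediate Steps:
$\frac{13}{-9} + A{\left(-1 \right)} = \frac{13}{-9} - 1 = 13 \left(- \frac{1}{9}\right) - 1 = - \frac{13}{9} - 1 = - \frac{22}{9}$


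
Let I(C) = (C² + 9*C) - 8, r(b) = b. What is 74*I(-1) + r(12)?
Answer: -1172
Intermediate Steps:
I(C) = -8 + C² + 9*C
74*I(-1) + r(12) = 74*(-8 + (-1)² + 9*(-1)) + 12 = 74*(-8 + 1 - 9) + 12 = 74*(-16) + 12 = -1184 + 12 = -1172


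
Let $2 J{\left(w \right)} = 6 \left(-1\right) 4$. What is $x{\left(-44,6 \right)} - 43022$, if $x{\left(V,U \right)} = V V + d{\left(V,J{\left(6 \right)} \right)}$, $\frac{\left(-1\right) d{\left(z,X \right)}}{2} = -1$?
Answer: $-41084$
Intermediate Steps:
$J{\left(w \right)} = -12$ ($J{\left(w \right)} = \frac{6 \left(-1\right) 4}{2} = \frac{\left(-6\right) 4}{2} = \frac{1}{2} \left(-24\right) = -12$)
$d{\left(z,X \right)} = 2$ ($d{\left(z,X \right)} = \left(-2\right) \left(-1\right) = 2$)
$x{\left(V,U \right)} = 2 + V^{2}$ ($x{\left(V,U \right)} = V V + 2 = V^{2} + 2 = 2 + V^{2}$)
$x{\left(-44,6 \right)} - 43022 = \left(2 + \left(-44\right)^{2}\right) - 43022 = \left(2 + 1936\right) - 43022 = 1938 - 43022 = -41084$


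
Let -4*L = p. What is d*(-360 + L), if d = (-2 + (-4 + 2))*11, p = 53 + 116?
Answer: 17699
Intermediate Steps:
p = 169
L = -169/4 (L = -1/4*169 = -169/4 ≈ -42.250)
d = -44 (d = (-2 - 2)*11 = -4*11 = -44)
d*(-360 + L) = -44*(-360 - 169/4) = -44*(-1609/4) = 17699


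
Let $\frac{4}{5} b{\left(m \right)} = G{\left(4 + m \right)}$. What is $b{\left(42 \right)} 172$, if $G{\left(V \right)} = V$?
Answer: $9890$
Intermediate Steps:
$b{\left(m \right)} = 5 + \frac{5 m}{4}$ ($b{\left(m \right)} = \frac{5 \left(4 + m\right)}{4} = 5 + \frac{5 m}{4}$)
$b{\left(42 \right)} 172 = \left(5 + \frac{5}{4} \cdot 42\right) 172 = \left(5 + \frac{105}{2}\right) 172 = \frac{115}{2} \cdot 172 = 9890$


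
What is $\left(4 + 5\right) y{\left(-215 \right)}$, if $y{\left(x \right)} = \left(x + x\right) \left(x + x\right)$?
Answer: $1664100$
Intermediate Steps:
$y{\left(x \right)} = 4 x^{2}$ ($y{\left(x \right)} = 2 x 2 x = 4 x^{2}$)
$\left(4 + 5\right) y{\left(-215 \right)} = \left(4 + 5\right) 4 \left(-215\right)^{2} = 9 \cdot 4 \cdot 46225 = 9 \cdot 184900 = 1664100$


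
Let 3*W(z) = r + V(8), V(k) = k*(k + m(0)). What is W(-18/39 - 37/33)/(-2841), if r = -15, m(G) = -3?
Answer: -25/8523 ≈ -0.0029332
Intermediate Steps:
V(k) = k*(-3 + k) (V(k) = k*(k - 3) = k*(-3 + k))
W(z) = 25/3 (W(z) = (-15 + 8*(-3 + 8))/3 = (-15 + 8*5)/3 = (-15 + 40)/3 = (1/3)*25 = 25/3)
W(-18/39 - 37/33)/(-2841) = (25/3)/(-2841) = (25/3)*(-1/2841) = -25/8523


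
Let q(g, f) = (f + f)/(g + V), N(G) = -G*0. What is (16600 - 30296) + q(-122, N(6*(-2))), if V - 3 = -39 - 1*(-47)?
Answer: -13696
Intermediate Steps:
V = 11 (V = 3 + (-39 - 1*(-47)) = 3 + (-39 + 47) = 3 + 8 = 11)
N(G) = 0
q(g, f) = 2*f/(11 + g) (q(g, f) = (f + f)/(g + 11) = (2*f)/(11 + g) = 2*f/(11 + g))
(16600 - 30296) + q(-122, N(6*(-2))) = (16600 - 30296) + 2*0/(11 - 122) = -13696 + 2*0/(-111) = -13696 + 2*0*(-1/111) = -13696 + 0 = -13696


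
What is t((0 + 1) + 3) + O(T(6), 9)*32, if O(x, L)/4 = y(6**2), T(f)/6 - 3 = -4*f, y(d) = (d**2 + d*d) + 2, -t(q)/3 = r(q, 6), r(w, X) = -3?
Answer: 332041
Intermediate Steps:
t(q) = 9 (t(q) = -3*(-3) = 9)
y(d) = 2 + 2*d**2 (y(d) = (d**2 + d**2) + 2 = 2*d**2 + 2 = 2 + 2*d**2)
T(f) = 18 - 24*f (T(f) = 18 + 6*(-4*f) = 18 - 24*f)
O(x, L) = 10376 (O(x, L) = 4*(2 + 2*(6**2)**2) = 4*(2 + 2*36**2) = 4*(2 + 2*1296) = 4*(2 + 2592) = 4*2594 = 10376)
t((0 + 1) + 3) + O(T(6), 9)*32 = 9 + 10376*32 = 9 + 332032 = 332041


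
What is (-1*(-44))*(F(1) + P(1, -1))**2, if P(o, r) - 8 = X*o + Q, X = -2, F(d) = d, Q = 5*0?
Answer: 2156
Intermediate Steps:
Q = 0
P(o, r) = 8 - 2*o (P(o, r) = 8 + (-2*o + 0) = 8 - 2*o)
(-1*(-44))*(F(1) + P(1, -1))**2 = (-1*(-44))*(1 + (8 - 2*1))**2 = 44*(1 + (8 - 2))**2 = 44*(1 + 6)**2 = 44*7**2 = 44*49 = 2156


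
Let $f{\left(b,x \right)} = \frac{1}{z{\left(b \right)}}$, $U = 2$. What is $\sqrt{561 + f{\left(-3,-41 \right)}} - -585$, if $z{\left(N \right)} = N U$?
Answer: $585 + \frac{\sqrt{20190}}{6} \approx 608.68$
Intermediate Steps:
$z{\left(N \right)} = 2 N$ ($z{\left(N \right)} = N 2 = 2 N$)
$f{\left(b,x \right)} = \frac{1}{2 b}$
$\sqrt{561 + f{\left(-3,-41 \right)}} - -585 = \sqrt{561 + \frac{1}{2 \left(-3\right)}} - -585 = \sqrt{561 + \frac{1}{2} \left(- \frac{1}{3}\right)} + 585 = \sqrt{561 - \frac{1}{6}} + 585 = \sqrt{\frac{3365}{6}} + 585 = \frac{\sqrt{20190}}{6} + 585 = 585 + \frac{\sqrt{20190}}{6}$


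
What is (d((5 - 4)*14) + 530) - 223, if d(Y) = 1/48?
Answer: 14737/48 ≈ 307.02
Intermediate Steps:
d(Y) = 1/48
(d((5 - 4)*14) + 530) - 223 = (1/48 + 530) - 223 = 25441/48 - 223 = 14737/48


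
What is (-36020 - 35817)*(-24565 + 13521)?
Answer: 793367828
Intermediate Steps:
(-36020 - 35817)*(-24565 + 13521) = -71837*(-11044) = 793367828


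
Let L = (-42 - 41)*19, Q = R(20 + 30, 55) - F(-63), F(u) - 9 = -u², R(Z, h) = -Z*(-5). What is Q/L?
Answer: -4210/1577 ≈ -2.6696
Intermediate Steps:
R(Z, h) = 5*Z
F(u) = 9 - u²
Q = 4210 (Q = 5*(20 + 30) - (9 - 1*(-63)²) = 5*50 - (9 - 1*3969) = 250 - (9 - 3969) = 250 - 1*(-3960) = 250 + 3960 = 4210)
L = -1577 (L = -83*19 = -1577)
Q/L = 4210/(-1577) = 4210*(-1/1577) = -4210/1577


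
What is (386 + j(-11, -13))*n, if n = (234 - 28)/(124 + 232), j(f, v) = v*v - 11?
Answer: 28016/89 ≈ 314.79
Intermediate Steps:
j(f, v) = -11 + v² (j(f, v) = v² - 11 = -11 + v²)
n = 103/178 (n = 206/356 = 206*(1/356) = 103/178 ≈ 0.57865)
(386 + j(-11, -13))*n = (386 + (-11 + (-13)²))*(103/178) = (386 + (-11 + 169))*(103/178) = (386 + 158)*(103/178) = 544*(103/178) = 28016/89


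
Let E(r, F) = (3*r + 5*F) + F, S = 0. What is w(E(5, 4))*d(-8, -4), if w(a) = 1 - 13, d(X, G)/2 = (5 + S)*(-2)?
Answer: 240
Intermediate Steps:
d(X, G) = -20 (d(X, G) = 2*((5 + 0)*(-2)) = 2*(5*(-2)) = 2*(-10) = -20)
E(r, F) = 3*r + 6*F
w(a) = -12
w(E(5, 4))*d(-8, -4) = -12*(-20) = 240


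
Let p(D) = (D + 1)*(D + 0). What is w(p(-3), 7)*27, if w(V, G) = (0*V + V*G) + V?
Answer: 1296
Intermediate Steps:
p(D) = D*(1 + D) (p(D) = (1 + D)*D = D*(1 + D))
w(V, G) = V + G*V (w(V, G) = (0 + G*V) + V = G*V + V = V + G*V)
w(p(-3), 7)*27 = ((-3*(1 - 3))*(1 + 7))*27 = (-3*(-2)*8)*27 = (6*8)*27 = 48*27 = 1296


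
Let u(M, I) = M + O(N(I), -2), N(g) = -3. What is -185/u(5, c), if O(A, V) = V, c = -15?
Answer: -185/3 ≈ -61.667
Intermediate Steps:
u(M, I) = -2 + M (u(M, I) = M - 2 = -2 + M)
-185/u(5, c) = -185/(-2 + 5) = -185/3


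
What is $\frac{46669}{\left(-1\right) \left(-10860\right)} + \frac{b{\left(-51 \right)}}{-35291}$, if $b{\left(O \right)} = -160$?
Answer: $\frac{1648733279}{383260260} \approx 4.3019$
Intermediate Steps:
$\frac{46669}{\left(-1\right) \left(-10860\right)} + \frac{b{\left(-51 \right)}}{-35291} = \frac{46669}{\left(-1\right) \left(-10860\right)} - \frac{160}{-35291} = \frac{46669}{10860} - - \frac{160}{35291} = 46669 \cdot \frac{1}{10860} + \frac{160}{35291} = \frac{46669}{10860} + \frac{160}{35291} = \frac{1648733279}{383260260}$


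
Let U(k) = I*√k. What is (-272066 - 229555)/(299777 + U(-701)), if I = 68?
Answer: -50124812839/29956497051 + 11370076*I*√701/29956497051 ≈ -1.6733 + 0.010049*I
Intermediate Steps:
U(k) = 68*√k
(-272066 - 229555)/(299777 + U(-701)) = (-272066 - 229555)/(299777 + 68*√(-701)) = -501621/(299777 + 68*(I*√701)) = -501621/(299777 + 68*I*√701)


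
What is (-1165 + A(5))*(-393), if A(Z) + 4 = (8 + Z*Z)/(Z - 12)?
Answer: 3228888/7 ≈ 4.6127e+5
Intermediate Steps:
A(Z) = -4 + (8 + Z²)/(-12 + Z) (A(Z) = -4 + (8 + Z*Z)/(Z - 12) = -4 + (8 + Z²)/(-12 + Z))
(-1165 + A(5))*(-393) = (-1165 + (56 + 5² - 4*5)/(-12 + 5))*(-393) = (-1165 + (56 + 25 - 20)/(-7))*(-393) = (-1165 - ⅐*61)*(-393) = (-1165 - 61/7)*(-393) = -8216/7*(-393) = 3228888/7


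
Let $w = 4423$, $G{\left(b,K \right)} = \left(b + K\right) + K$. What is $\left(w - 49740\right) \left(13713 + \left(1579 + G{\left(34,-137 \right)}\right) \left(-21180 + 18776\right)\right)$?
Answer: $145251997031$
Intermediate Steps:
$G{\left(b,K \right)} = b + 2 K$ ($G{\left(b,K \right)} = \left(K + b\right) + K = b + 2 K$)
$\left(w - 49740\right) \left(13713 + \left(1579 + G{\left(34,-137 \right)}\right) \left(-21180 + 18776\right)\right) = \left(4423 - 49740\right) \left(13713 + \left(1579 + \left(34 + 2 \left(-137\right)\right)\right) \left(-21180 + 18776\right)\right) = - 45317 \left(13713 + \left(1579 + \left(34 - 274\right)\right) \left(-2404\right)\right) = - 45317 \left(13713 + \left(1579 - 240\right) \left(-2404\right)\right) = - 45317 \left(13713 + 1339 \left(-2404\right)\right) = - 45317 \left(13713 - 3218956\right) = \left(-45317\right) \left(-3205243\right) = 145251997031$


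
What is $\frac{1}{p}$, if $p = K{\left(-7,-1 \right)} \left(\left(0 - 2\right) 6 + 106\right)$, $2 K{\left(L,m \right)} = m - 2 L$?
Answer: $\frac{1}{611} \approx 0.0016367$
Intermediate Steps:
$K{\left(L,m \right)} = \frac{m}{2} - L$ ($K{\left(L,m \right)} = \frac{m - 2 L}{2} = \frac{m}{2} - L$)
$p = 611$ ($p = \left(\frac{1}{2} \left(-1\right) - -7\right) \left(\left(0 - 2\right) 6 + 106\right) = \left(- \frac{1}{2} + 7\right) \left(\left(-2\right) 6 + 106\right) = \frac{13 \left(-12 + 106\right)}{2} = \frac{13}{2} \cdot 94 = 611$)
$\frac{1}{p} = \frac{1}{611}$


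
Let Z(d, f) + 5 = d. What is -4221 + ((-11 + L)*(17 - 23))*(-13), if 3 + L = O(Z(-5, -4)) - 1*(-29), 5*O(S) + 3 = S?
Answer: -16269/5 ≈ -3253.8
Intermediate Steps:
Z(d, f) = -5 + d
O(S) = -⅗ + S/5
L = 117/5 (L = -3 + ((-⅗ + (-5 - 5)/5) - 1*(-29)) = -3 + ((-⅗ + (⅕)*(-10)) + 29) = -3 + ((-⅗ - 2) + 29) = -3 + (-13/5 + 29) = -3 + 132/5 = 117/5 ≈ 23.400)
-4221 + ((-11 + L)*(17 - 23))*(-13) = -4221 + ((-11 + 117/5)*(17 - 23))*(-13) = -4221 + ((62/5)*(-6))*(-13) = -4221 - 372/5*(-13) = -4221 + 4836/5 = -16269/5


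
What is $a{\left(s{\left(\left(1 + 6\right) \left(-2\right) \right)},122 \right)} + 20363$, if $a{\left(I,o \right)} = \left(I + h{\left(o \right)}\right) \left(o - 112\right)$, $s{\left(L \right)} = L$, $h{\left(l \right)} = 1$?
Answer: $20233$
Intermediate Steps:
$a{\left(I,o \right)} = \left(1 + I\right) \left(-112 + o\right)$ ($a{\left(I,o \right)} = \left(I + 1\right) \left(o - 112\right) = \left(1 + I\right) \left(-112 + o\right)$)
$a{\left(s{\left(\left(1 + 6\right) \left(-2\right) \right)},122 \right)} + 20363 = \left(-112 + 122 - 112 \left(1 + 6\right) \left(-2\right) + \left(1 + 6\right) \left(-2\right) 122\right) + 20363 = \left(-112 + 122 - 112 \cdot 7 \left(-2\right) + 7 \left(-2\right) 122\right) + 20363 = \left(-112 + 122 - -1568 - 1708\right) + 20363 = \left(-112 + 122 + 1568 - 1708\right) + 20363 = -130 + 20363 = 20233$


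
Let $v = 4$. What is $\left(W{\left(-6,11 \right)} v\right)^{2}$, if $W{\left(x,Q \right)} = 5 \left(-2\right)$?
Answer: $1600$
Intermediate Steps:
$W{\left(x,Q \right)} = -10$
$\left(W{\left(-6,11 \right)} v\right)^{2} = \left(\left(-10\right) 4\right)^{2} = \left(-40\right)^{2} = 1600$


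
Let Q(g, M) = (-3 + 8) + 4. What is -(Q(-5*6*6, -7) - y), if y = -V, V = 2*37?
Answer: -83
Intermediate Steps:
Q(g, M) = 9 (Q(g, M) = 5 + 4 = 9)
V = 74
y = -74 (y = -1*74 = -74)
-(Q(-5*6*6, -7) - y) = -(9 - 1*(-74)) = -(9 + 74) = -1*83 = -83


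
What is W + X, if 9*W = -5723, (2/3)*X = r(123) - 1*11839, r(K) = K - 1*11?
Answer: -328075/18 ≈ -18226.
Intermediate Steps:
r(K) = -11 + K (r(K) = K - 11 = -11 + K)
X = -35181/2 (X = 3*((-11 + 123) - 1*11839)/2 = 3*(112 - 11839)/2 = (3/2)*(-11727) = -35181/2 ≈ -17591.)
W = -5723/9 (W = (⅑)*(-5723) = -5723/9 ≈ -635.89)
W + X = -5723/9 - 35181/2 = -328075/18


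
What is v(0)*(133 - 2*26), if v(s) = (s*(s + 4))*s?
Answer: 0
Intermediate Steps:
v(s) = s**2*(4 + s) (v(s) = (s*(4 + s))*s = s**2*(4 + s))
v(0)*(133 - 2*26) = (0**2*(4 + 0))*(133 - 2*26) = (0*4)*(133 - 52) = 0*81 = 0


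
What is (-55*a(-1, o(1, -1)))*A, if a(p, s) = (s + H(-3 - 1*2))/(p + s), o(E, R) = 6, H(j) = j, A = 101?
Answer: -1111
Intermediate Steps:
a(p, s) = (-5 + s)/(p + s) (a(p, s) = (s + (-3 - 1*2))/(p + s) = (s + (-3 - 2))/(p + s) = (s - 5)/(p + s) = (-5 + s)/(p + s))
(-55*a(-1, o(1, -1)))*A = -55*(-5 + 6)/(-1 + 6)*101 = -55/5*101 = -11*101 = -1111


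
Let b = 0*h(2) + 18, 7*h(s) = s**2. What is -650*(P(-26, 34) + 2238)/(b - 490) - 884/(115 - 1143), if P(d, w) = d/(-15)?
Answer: 140344412/45489 ≈ 3085.2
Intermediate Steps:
P(d, w) = -d/15 (P(d, w) = d*(-1/15) = -d/15)
h(s) = s**2/7
b = 18 (b = 0*((1/7)*2**2) + 18 = 0*((1/7)*4) + 18 = 0*(4/7) + 18 = 0 + 18 = 18)
-650*(P(-26, 34) + 2238)/(b - 490) - 884/(115 - 1143) = -650*(-1/15*(-26) + 2238)/(18 - 490) - 884/(115 - 1143) = -650/((-472/(26/15 + 2238))) - 884/(-1028) = -650/((-472/33596/15)) - 884*(-1/1028) = -650/((-472*15/33596)) + 221/257 = -650/(-1770/8399) + 221/257 = -650*(-8399/1770) + 221/257 = 545935/177 + 221/257 = 140344412/45489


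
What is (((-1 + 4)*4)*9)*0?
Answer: 0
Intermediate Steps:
(((-1 + 4)*4)*9)*0 = ((3*4)*9)*0 = (12*9)*0 = 108*0 = 0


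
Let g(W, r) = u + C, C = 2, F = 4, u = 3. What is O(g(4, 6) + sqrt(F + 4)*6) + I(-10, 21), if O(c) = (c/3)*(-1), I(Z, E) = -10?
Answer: -35/3 - 4*sqrt(2) ≈ -17.324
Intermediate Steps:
g(W, r) = 5 (g(W, r) = 3 + 2 = 5)
O(c) = -c/3 (O(c) = (c*(1/3))*(-1) = (c/3)*(-1) = -c/3)
O(g(4, 6) + sqrt(F + 4)*6) + I(-10, 21) = -(5 + sqrt(4 + 4)*6)/3 - 10 = -(5 + sqrt(8)*6)/3 - 10 = -(5 + (2*sqrt(2))*6)/3 - 10 = -(5 + 12*sqrt(2))/3 - 10 = (-5/3 - 4*sqrt(2)) - 10 = -35/3 - 4*sqrt(2)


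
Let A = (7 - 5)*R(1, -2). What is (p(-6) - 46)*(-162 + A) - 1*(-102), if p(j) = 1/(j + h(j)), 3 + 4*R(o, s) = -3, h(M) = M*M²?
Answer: 569263/74 ≈ 7692.7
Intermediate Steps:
h(M) = M³
R(o, s) = -3/2 (R(o, s) = -¾ + (¼)*(-3) = -¾ - ¾ = -3/2)
p(j) = 1/(j + j³)
A = -3 (A = (7 - 5)*(-3/2) = 2*(-3/2) = -3)
(p(-6) - 46)*(-162 + A) - 1*(-102) = (1/(-6 + (-6)³) - 46)*(-162 - 3) - 1*(-102) = (1/(-6 - 216) - 46)*(-165) + 102 = (1/(-222) - 46)*(-165) + 102 = (-1/222 - 46)*(-165) + 102 = -10213/222*(-165) + 102 = 561715/74 + 102 = 569263/74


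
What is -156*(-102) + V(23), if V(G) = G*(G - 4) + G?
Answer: 16372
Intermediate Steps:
V(G) = G + G*(-4 + G) (V(G) = G*(-4 + G) + G = G + G*(-4 + G))
-156*(-102) + V(23) = -156*(-102) + 23*(-3 + 23) = 15912 + 23*20 = 15912 + 460 = 16372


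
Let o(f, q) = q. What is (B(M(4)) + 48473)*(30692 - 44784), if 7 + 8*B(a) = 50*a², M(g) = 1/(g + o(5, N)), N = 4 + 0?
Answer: -43716515947/64 ≈ -6.8307e+8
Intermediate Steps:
N = 4
M(g) = 1/(4 + g) (M(g) = 1/(g + 4) = 1/(4 + g))
B(a) = -7/8 + 25*a²/4 (B(a) = -7/8 + (50*a²)/8 = -7/8 + 25*a²/4)
(B(M(4)) + 48473)*(30692 - 44784) = ((-7/8 + 25*(1/(4 + 4))²/4) + 48473)*(30692 - 44784) = ((-7/8 + 25*(1/8)²/4) + 48473)*(-14092) = ((-7/8 + 25*(⅛)²/4) + 48473)*(-14092) = ((-7/8 + (25/4)*(1/64)) + 48473)*(-14092) = ((-7/8 + 25/256) + 48473)*(-14092) = (-199/256 + 48473)*(-14092) = (12408889/256)*(-14092) = -43716515947/64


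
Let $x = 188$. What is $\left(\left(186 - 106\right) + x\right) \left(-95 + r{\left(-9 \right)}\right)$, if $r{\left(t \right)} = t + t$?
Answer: $-30284$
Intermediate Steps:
$r{\left(t \right)} = 2 t$
$\left(\left(186 - 106\right) + x\right) \left(-95 + r{\left(-9 \right)}\right) = \left(\left(186 - 106\right) + 188\right) \left(-95 + 2 \left(-9\right)\right) = \left(\left(186 - 106\right) + 188\right) \left(-95 - 18\right) = \left(80 + 188\right) \left(-113\right) = 268 \left(-113\right) = -30284$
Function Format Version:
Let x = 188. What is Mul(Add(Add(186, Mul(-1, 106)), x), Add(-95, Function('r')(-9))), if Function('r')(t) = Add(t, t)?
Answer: -30284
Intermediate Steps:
Function('r')(t) = Mul(2, t)
Mul(Add(Add(186, Mul(-1, 106)), x), Add(-95, Function('r')(-9))) = Mul(Add(Add(186, Mul(-1, 106)), 188), Add(-95, Mul(2, -9))) = Mul(Add(Add(186, -106), 188), Add(-95, -18)) = Mul(Add(80, 188), -113) = Mul(268, -113) = -30284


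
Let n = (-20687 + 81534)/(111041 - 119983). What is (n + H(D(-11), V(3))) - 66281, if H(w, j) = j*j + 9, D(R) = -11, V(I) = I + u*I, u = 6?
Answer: -588721649/8942 ≈ -65838.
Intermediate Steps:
V(I) = 7*I (V(I) = I + 6*I = 7*I)
n = -60847/8942 (n = 60847/(-8942) = 60847*(-1/8942) = -60847/8942 ≈ -6.8046)
H(w, j) = 9 + j² (H(w, j) = j² + 9 = 9 + j²)
(n + H(D(-11), V(3))) - 66281 = (-60847/8942 + (9 + (7*3)²)) - 66281 = (-60847/8942 + (9 + 21²)) - 66281 = (-60847/8942 + (9 + 441)) - 66281 = (-60847/8942 + 450) - 66281 = 3963053/8942 - 66281 = -588721649/8942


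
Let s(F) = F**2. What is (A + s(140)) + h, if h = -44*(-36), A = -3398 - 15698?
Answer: 2088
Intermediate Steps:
A = -19096
h = 1584
(A + s(140)) + h = (-19096 + 140**2) + 1584 = (-19096 + 19600) + 1584 = 504 + 1584 = 2088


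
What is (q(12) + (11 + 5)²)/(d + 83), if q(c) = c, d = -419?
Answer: -67/84 ≈ -0.79762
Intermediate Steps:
(q(12) + (11 + 5)²)/(d + 83) = (12 + (11 + 5)²)/(-419 + 83) = (12 + 16²)/(-336) = (12 + 256)*(-1/336) = 268*(-1/336) = -67/84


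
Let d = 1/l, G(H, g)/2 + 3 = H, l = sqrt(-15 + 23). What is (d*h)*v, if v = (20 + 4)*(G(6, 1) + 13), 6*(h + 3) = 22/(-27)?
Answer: -9652*sqrt(2)/27 ≈ -505.56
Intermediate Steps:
l = 2*sqrt(2) (l = sqrt(8) = 2*sqrt(2) ≈ 2.8284)
G(H, g) = -6 + 2*H
h = -254/81 (h = -3 + (22/(-27))/6 = -3 + (22*(-1/27))/6 = -3 + (1/6)*(-22/27) = -3 - 11/81 = -254/81 ≈ -3.1358)
v = 456 (v = (20 + 4)*((-6 + 2*6) + 13) = 24*((-6 + 12) + 13) = 24*(6 + 13) = 24*19 = 456)
d = sqrt(2)/4 (d = 1/(2*sqrt(2)) = sqrt(2)/4 ≈ 0.35355)
(d*h)*v = ((sqrt(2)/4)*(-254/81))*456 = -127*sqrt(2)/162*456 = -9652*sqrt(2)/27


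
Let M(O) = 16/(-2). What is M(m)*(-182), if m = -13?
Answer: 1456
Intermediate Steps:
M(O) = -8 (M(O) = 16*(-1/2) = -8)
M(m)*(-182) = -8*(-182) = 1456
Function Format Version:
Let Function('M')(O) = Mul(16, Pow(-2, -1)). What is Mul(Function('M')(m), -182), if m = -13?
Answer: 1456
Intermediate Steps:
Function('M')(O) = -8 (Function('M')(O) = Mul(16, Rational(-1, 2)) = -8)
Mul(Function('M')(m), -182) = Mul(-8, -182) = 1456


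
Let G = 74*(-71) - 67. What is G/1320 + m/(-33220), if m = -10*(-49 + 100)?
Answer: -800411/199320 ≈ -4.0157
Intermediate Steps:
m = -510 (m = -10*51 = -510)
G = -5321 (G = -5254 - 67 = -5321)
G/1320 + m/(-33220) = -5321/1320 - 510/(-33220) = -5321*1/1320 - 510*(-1/33220) = -5321/1320 + 51/3322 = -800411/199320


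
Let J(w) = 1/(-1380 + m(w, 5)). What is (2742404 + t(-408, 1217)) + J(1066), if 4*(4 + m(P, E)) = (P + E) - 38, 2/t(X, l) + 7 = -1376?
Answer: 5692909837886/2075883 ≈ 2.7424e+6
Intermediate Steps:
t(X, l) = -2/1383 (t(X, l) = 2/(-7 - 1376) = 2/(-1383) = 2*(-1/1383) = -2/1383)
m(P, E) = -27/2 + E/4 + P/4 (m(P, E) = -4 + ((P + E) - 38)/4 = -4 + ((E + P) - 38)/4 = -4 + (-38 + E + P)/4 = -4 + (-19/2 + E/4 + P/4) = -27/2 + E/4 + P/4)
J(w) = 1/(-5569/4 + w/4) (J(w) = 1/(-1380 + (-27/2 + (¼)*5 + w/4)) = 1/(-1380 + (-27/2 + 5/4 + w/4)) = 1/(-1380 + (-49/4 + w/4)) = 1/(-5569/4 + w/4))
(2742404 + t(-408, 1217)) + J(1066) = (2742404 - 2/1383) + 4/(-5569 + 1066) = 3792744730/1383 + 4/(-4503) = 3792744730/1383 + 4*(-1/4503) = 3792744730/1383 - 4/4503 = 5692909837886/2075883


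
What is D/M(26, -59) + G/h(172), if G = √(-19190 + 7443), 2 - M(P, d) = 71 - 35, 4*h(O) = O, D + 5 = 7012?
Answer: -7007/34 + I*√11747/43 ≈ -206.09 + 2.5205*I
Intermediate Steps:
D = 7007 (D = -5 + 7012 = 7007)
h(O) = O/4
M(P, d) = -34 (M(P, d) = 2 - (71 - 35) = 2 - 1*36 = 2 - 36 = -34)
G = I*√11747 (G = √(-11747) = I*√11747 ≈ 108.38*I)
D/M(26, -59) + G/h(172) = 7007/(-34) + (I*√11747)/(((¼)*172)) = 7007*(-1/34) + (I*√11747)/43 = -7007/34 + (I*√11747)*(1/43) = -7007/34 + I*√11747/43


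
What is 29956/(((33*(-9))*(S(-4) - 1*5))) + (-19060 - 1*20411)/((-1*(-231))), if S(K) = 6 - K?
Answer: -1985887/10395 ≈ -191.04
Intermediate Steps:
29956/(((33*(-9))*(S(-4) - 1*5))) + (-19060 - 1*20411)/((-1*(-231))) = 29956/(((33*(-9))*((6 - 1*(-4)) - 1*5))) + (-19060 - 1*20411)/((-1*(-231))) = 29956/((-297*((6 + 4) - 5))) + (-19060 - 20411)/231 = 29956/((-297*(10 - 5))) - 39471*1/231 = 29956/((-297*5)) - 13157/77 = 29956/(-1485) - 13157/77 = 29956*(-1/1485) - 13157/77 = -29956/1485 - 13157/77 = -1985887/10395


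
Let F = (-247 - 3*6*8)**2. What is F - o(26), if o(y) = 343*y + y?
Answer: 143937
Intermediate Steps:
o(y) = 344*y
F = 152881 (F = (-247 - 18*8)**2 = (-247 - 144)**2 = (-391)**2 = 152881)
F - o(26) = 152881 - 344*26 = 152881 - 1*8944 = 152881 - 8944 = 143937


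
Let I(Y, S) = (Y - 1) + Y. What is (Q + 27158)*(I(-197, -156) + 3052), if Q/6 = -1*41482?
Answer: -589147238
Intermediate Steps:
I(Y, S) = -1 + 2*Y (I(Y, S) = (-1 + Y) + Y = -1 + 2*Y)
Q = -248892 (Q = 6*(-1*41482) = 6*(-41482) = -248892)
(Q + 27158)*(I(-197, -156) + 3052) = (-248892 + 27158)*((-1 + 2*(-197)) + 3052) = -221734*((-1 - 394) + 3052) = -221734*(-395 + 3052) = -221734*2657 = -589147238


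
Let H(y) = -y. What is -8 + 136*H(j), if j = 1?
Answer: -144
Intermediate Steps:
-8 + 136*H(j) = -8 + 136*(-1*1) = -8 + 136*(-1) = -8 - 136 = -144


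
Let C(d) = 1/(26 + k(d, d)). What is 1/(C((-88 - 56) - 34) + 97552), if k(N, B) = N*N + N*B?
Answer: 63394/6184211489 ≈ 1.0251e-5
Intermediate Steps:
k(N, B) = N² + B*N
C(d) = 1/(26 + 2*d²) (C(d) = 1/(26 + d*(d + d)) = 1/(26 + d*(2*d)) = 1/(26 + 2*d²))
1/(C((-88 - 56) - 34) + 97552) = 1/(1/(2*(13 + ((-88 - 56) - 34)²)) + 97552) = 1/(1/(2*(13 + (-144 - 34)²)) + 97552) = 1/(1/(2*(13 + (-178)²)) + 97552) = 1/(1/(2*(13 + 31684)) + 97552) = 1/((½)/31697 + 97552) = 1/((½)*(1/31697) + 97552) = 1/(1/63394 + 97552) = 1/(6184211489/63394) = 63394/6184211489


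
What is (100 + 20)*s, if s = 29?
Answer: 3480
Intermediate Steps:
(100 + 20)*s = (100 + 20)*29 = 120*29 = 3480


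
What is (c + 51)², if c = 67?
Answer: 13924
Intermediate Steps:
(c + 51)² = (67 + 51)² = 118² = 13924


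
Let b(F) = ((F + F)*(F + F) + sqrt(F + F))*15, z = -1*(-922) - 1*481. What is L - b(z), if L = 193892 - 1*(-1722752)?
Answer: -9752216 - 315*sqrt(2) ≈ -9.7527e+6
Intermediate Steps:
L = 1916644 (L = 193892 + 1722752 = 1916644)
z = 441 (z = 922 - 481 = 441)
b(F) = 60*F**2 + 15*sqrt(2)*sqrt(F) (b(F) = ((2*F)*(2*F) + sqrt(2*F))*15 = (4*F**2 + sqrt(2)*sqrt(F))*15 = 60*F**2 + 15*sqrt(2)*sqrt(F))
L - b(z) = 1916644 - (60*441**2 + 15*sqrt(2)*sqrt(441)) = 1916644 - (60*194481 + 15*sqrt(2)*21) = 1916644 - (11668860 + 315*sqrt(2)) = 1916644 + (-11668860 - 315*sqrt(2)) = -9752216 - 315*sqrt(2)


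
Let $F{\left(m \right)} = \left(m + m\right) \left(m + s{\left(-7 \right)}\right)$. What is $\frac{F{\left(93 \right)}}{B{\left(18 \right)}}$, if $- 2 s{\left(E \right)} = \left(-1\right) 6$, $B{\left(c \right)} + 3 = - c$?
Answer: $- \frac{5952}{7} \approx -850.29$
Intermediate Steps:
$B{\left(c \right)} = -3 - c$
$s{\left(E \right)} = 3$ ($s{\left(E \right)} = - \frac{\left(-1\right) 6}{2} = \left(- \frac{1}{2}\right) \left(-6\right) = 3$)
$F{\left(m \right)} = 2 m \left(3 + m\right)$ ($F{\left(m \right)} = \left(m + m\right) \left(m + 3\right) = 2 m \left(3 + m\right)$)
$\frac{F{\left(93 \right)}}{B{\left(18 \right)}} = \frac{2 \cdot 93 \left(3 + 93\right)}{-3 - 18} = \frac{2 \cdot 93 \cdot 96}{-3 - 18} = \frac{17856}{-21} = 17856 \left(- \frac{1}{21}\right) = - \frac{5952}{7}$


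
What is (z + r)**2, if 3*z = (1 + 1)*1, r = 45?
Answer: 18769/9 ≈ 2085.4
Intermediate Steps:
z = 2/3 (z = ((1 + 1)*1)/3 = (2*1)/3 = (1/3)*2 = 2/3 ≈ 0.66667)
(z + r)**2 = (2/3 + 45)**2 = (137/3)**2 = 18769/9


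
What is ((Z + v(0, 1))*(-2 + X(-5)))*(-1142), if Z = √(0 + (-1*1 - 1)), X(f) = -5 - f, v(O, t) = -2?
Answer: -4568 + 2284*I*√2 ≈ -4568.0 + 3230.1*I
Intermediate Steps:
Z = I*√2 (Z = √(0 + (-1 - 1)) = √(0 - 2) = √(-2) = I*√2 ≈ 1.4142*I)
((Z + v(0, 1))*(-2 + X(-5)))*(-1142) = ((I*√2 - 2)*(-2 + (-5 - 1*(-5))))*(-1142) = ((-2 + I*√2)*(-2 + (-5 + 5)))*(-1142) = ((-2 + I*√2)*(-2 + 0))*(-1142) = ((-2 + I*√2)*(-2))*(-1142) = (4 - 2*I*√2)*(-1142) = -4568 + 2284*I*√2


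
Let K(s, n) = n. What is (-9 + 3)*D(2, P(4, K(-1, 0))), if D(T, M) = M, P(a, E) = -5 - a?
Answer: 54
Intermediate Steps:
(-9 + 3)*D(2, P(4, K(-1, 0))) = (-9 + 3)*(-5 - 1*4) = -6*(-5 - 4) = -6*(-9) = 54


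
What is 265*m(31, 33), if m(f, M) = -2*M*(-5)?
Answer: 87450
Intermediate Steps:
m(f, M) = 10*M
265*m(31, 33) = 265*(10*33) = 265*330 = 87450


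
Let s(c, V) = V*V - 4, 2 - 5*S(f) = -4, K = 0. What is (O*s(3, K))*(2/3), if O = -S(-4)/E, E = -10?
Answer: -8/25 ≈ -0.32000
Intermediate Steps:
S(f) = 6/5 (S(f) = ⅖ - ⅕*(-4) = ⅖ + ⅘ = 6/5)
s(c, V) = -4 + V² (s(c, V) = V² - 4 = -4 + V²)
O = 3/25 (O = -6/(5*(-10)) = -6*(-1)/(5*10) = -1*(-3/25) = 3/25 ≈ 0.12000)
(O*s(3, K))*(2/3) = (3*(-4 + 0²)/25)*(2/3) = (3*(-4 + 0)/25)*(2*(⅓)) = ((3/25)*(-4))*(⅔) = -12/25*⅔ = -8/25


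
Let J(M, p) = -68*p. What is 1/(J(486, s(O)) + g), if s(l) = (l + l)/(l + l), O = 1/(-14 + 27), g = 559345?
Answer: 1/559277 ≈ 1.7880e-6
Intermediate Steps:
O = 1/13 ≈ 0.076923
s(l) = 1 (s(l) = (2*l)/((2*l)) = (2*l)*(1/(2*l)) = 1)
1/(J(486, s(O)) + g) = 1/(-68*1 + 559345) = 1/(-68 + 559345) = 1/559277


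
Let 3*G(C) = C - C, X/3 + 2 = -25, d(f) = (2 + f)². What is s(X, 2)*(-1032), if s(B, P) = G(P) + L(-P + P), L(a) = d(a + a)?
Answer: -4128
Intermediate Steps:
X = -81 (X = -6 + 3*(-25) = -6 - 75 = -81)
G(C) = 0 (G(C) = (C - C)/3 = (⅓)*0 = 0)
L(a) = (2 + 2*a)² (L(a) = (2 + (a + a))² = (2 + 2*a)²)
s(B, P) = 4 (s(B, P) = 0 + 4*(1 + (-P + P))² = 0 + 4*(1 + 0)² = 0 + 4*1² = 0 + 4*1 = 0 + 4 = 4)
s(X, 2)*(-1032) = 4*(-1032) = -4128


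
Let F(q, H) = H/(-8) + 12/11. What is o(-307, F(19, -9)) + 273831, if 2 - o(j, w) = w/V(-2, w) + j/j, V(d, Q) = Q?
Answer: 273831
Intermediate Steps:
F(q, H) = 12/11 - H/8 (F(q, H) = H*(-1/8) + 12*(1/11) = -H/8 + 12/11 = 12/11 - H/8)
o(j, w) = 0 (o(j, w) = 2 - (w/w + j/j) = 2 - (1 + 1) = 2 - 1*2 = 2 - 2 = 0)
o(-307, F(19, -9)) + 273831 = 0 + 273831 = 273831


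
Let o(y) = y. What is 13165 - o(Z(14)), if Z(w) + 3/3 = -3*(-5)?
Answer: 13151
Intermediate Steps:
Z(w) = 14 (Z(w) = -1 - 3*(-5) = -1 + 15 = 14)
13165 - o(Z(14)) = 13165 - 1*14 = 13165 - 14 = 13151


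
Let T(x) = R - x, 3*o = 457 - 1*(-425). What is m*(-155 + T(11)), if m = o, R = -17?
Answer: -53802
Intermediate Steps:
o = 294 (o = (457 - 1*(-425))/3 = (457 + 425)/3 = (⅓)*882 = 294)
T(x) = -17 - x
m = 294
m*(-155 + T(11)) = 294*(-155 + (-17 - 1*11)) = 294*(-155 + (-17 - 11)) = 294*(-155 - 28) = 294*(-183) = -53802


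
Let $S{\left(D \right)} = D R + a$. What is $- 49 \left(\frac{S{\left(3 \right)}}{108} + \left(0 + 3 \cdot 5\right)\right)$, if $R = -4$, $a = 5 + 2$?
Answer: $- \frac{79135}{108} \approx -732.73$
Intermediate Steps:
$a = 7$
$S{\left(D \right)} = 7 - 4 D$ ($S{\left(D \right)} = D \left(-4\right) + 7 = - 4 D + 7 = 7 - 4 D$)
$- 49 \left(\frac{S{\left(3 \right)}}{108} + \left(0 + 3 \cdot 5\right)\right) = - 49 \left(\frac{7 - 12}{108} + \left(0 + 3 \cdot 5\right)\right) = - 49 \left(\left(7 - 12\right) \frac{1}{108} + \left(0 + 15\right)\right) = - 49 \left(\left(-5\right) \frac{1}{108} + 15\right) = - 49 \left(- \frac{5}{108} + 15\right) = \left(-49\right) \frac{1615}{108} = - \frac{79135}{108}$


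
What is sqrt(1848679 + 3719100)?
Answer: sqrt(5567779) ≈ 2359.6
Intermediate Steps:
sqrt(1848679 + 3719100) = sqrt(5567779)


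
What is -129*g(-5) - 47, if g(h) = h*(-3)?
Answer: -1982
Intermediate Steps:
g(h) = -3*h
-129*g(-5) - 47 = -(-387)*(-5) - 47 = -129*15 - 47 = -1935 - 47 = -1982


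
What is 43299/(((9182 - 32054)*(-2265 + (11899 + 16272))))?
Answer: -14433/197507344 ≈ -7.3076e-5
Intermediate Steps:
43299/(((9182 - 32054)*(-2265 + (11899 + 16272)))) = 43299/((-22872*(-2265 + 28171))) = 43299/((-22872*25906)) = 43299/(-592522032) = 43299*(-1/592522032) = -14433/197507344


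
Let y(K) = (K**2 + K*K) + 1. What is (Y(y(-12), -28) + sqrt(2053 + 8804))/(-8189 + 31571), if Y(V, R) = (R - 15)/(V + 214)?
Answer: -43/11761146 + sqrt(10857)/23382 ≈ 0.0044526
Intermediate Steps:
y(K) = 1 + 2*K**2 (y(K) = (K**2 + K**2) + 1 = 2*K**2 + 1 = 1 + 2*K**2)
Y(V, R) = (-15 + R)/(214 + V)
(Y(y(-12), -28) + sqrt(2053 + 8804))/(-8189 + 31571) = ((-15 - 28)/(214 + (1 + 2*(-12)**2)) + sqrt(2053 + 8804))/(-8189 + 31571) = (-43/(214 + (1 + 2*144)) + sqrt(10857))/23382 = (-43/(214 + (1 + 288)) + sqrt(10857))*(1/23382) = (-43/(214 + 289) + sqrt(10857))*(1/23382) = (-43/503 + sqrt(10857))*(1/23382) = -43/11761146 + sqrt(10857)/23382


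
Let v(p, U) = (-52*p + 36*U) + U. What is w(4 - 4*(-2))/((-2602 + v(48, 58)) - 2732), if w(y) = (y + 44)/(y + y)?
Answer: -1/2436 ≈ -0.00041051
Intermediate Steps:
v(p, U) = -52*p + 37*U
w(y) = (44 + y)/(2*y) (w(y) = (44 + y)/((2*y)) = (44 + y)*(1/(2*y)) = (44 + y)/(2*y))
w(4 - 4*(-2))/((-2602 + v(48, 58)) - 2732) = ((44 + (4 - 4*(-2)))/(2*(4 - 4*(-2))))/((-2602 + (-52*48 + 37*58)) - 2732) = ((44 + (4 + 8))/(2*(4 + 8)))/((-2602 + (-2496 + 2146)) - 2732) = ((1/2)*(44 + 12)/12)/((-2602 - 350) - 2732) = ((1/2)*(1/12)*56)/(-2952 - 2732) = (7/3)/(-5684) = (7/3)*(-1/5684) = -1/2436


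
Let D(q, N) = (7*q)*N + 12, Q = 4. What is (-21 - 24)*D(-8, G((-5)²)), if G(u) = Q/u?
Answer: -684/5 ≈ -136.80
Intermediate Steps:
G(u) = 4/u
D(q, N) = 12 + 7*N*q (D(q, N) = 7*N*q + 12 = 12 + 7*N*q)
(-21 - 24)*D(-8, G((-5)²)) = (-21 - 24)*(12 + 7*(4/((-5)²))*(-8)) = -45*(12 + 7*(4/25)*(-8)) = -45*(12 - 224/25) = -45*76/25 = -684/5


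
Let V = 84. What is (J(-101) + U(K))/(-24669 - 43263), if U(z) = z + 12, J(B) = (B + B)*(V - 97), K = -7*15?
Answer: -149/3996 ≈ -0.037287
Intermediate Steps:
K = -105
J(B) = -26*B (J(B) = (B + B)*(84 - 97) = (2*B)*(-13) = -26*B)
U(z) = 12 + z
(J(-101) + U(K))/(-24669 - 43263) = (-26*(-101) + (12 - 105))/(-24669 - 43263) = (2626 - 93)/(-67932) = 2533*(-1/67932) = -149/3996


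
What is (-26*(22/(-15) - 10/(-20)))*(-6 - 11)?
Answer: -6409/15 ≈ -427.27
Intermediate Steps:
(-26*(22/(-15) - 10/(-20)))*(-6 - 11) = -26*(22*(-1/15) - 10*(-1/20))*(-17) = -26*(-22/15 + 1/2)*(-17) = -26*(-29/30)*(-17) = (377/15)*(-17) = -6409/15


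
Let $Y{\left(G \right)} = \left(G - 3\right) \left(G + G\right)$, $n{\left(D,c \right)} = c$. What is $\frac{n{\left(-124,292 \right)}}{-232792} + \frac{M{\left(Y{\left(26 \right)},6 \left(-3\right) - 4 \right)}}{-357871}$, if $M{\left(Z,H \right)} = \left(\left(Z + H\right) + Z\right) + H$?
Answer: $- \frac{162773487}{20827376458} \approx -0.0078154$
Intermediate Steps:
$Y{\left(G \right)} = 2 G \left(-3 + G\right)$ ($Y{\left(G \right)} = \left(-3 + G\right) 2 G = 2 G \left(-3 + G\right)$)
$M{\left(Z,H \right)} = 2 H + 2 Z$ ($M{\left(Z,H \right)} = \left(\left(H + Z\right) + Z\right) + H = \left(H + 2 Z\right) + H = 2 H + 2 Z$)
$\frac{n{\left(-124,292 \right)}}{-232792} + \frac{M{\left(Y{\left(26 \right)},6 \left(-3\right) - 4 \right)}}{-357871} = \frac{292}{-232792} + \frac{2 \left(6 \left(-3\right) - 4\right) + 2 \cdot 2 \cdot 26 \left(-3 + 26\right)}{-357871} = 292 \left(- \frac{1}{232792}\right) + \left(2 \left(-18 - 4\right) + 2 \cdot 2 \cdot 26 \cdot 23\right) \left(- \frac{1}{357871}\right) = - \frac{73}{58198} + \left(2 \left(-22\right) + 2 \cdot 1196\right) \left(- \frac{1}{357871}\right) = - \frac{73}{58198} + \left(-44 + 2392\right) \left(- \frac{1}{357871}\right) = - \frac{73}{58198} + 2348 \left(- \frac{1}{357871}\right) = - \frac{73}{58198} - \frac{2348}{357871} = - \frac{162773487}{20827376458}$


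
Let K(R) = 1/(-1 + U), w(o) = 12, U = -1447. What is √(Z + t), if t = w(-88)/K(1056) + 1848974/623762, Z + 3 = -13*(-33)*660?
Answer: 4*√1615674783034723/311881 ≈ 515.52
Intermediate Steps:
K(R) = -1/1448 (K(R) = 1/(-1 - 1447) = 1/(-1448) = -1/1448)
Z = 283137 (Z = -3 - 13*(-33)*660 = -3 + 429*660 = -3 + 283140 = 283137)
t = -5418319769/311881 (t = 12/(-1/1448) + 1848974/623762 = 12*(-1448) + 1848974*(1/623762) = -17376 + 924487/311881 = -5418319769/311881 ≈ -17373.)
√(Z + t) = √(283137 - 5418319769/311881) = √(82886730928/311881) = 4*√1615674783034723/311881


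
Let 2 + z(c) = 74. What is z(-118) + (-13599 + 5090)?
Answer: -8437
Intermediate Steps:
z(c) = 72 (z(c) = -2 + 74 = 72)
z(-118) + (-13599 + 5090) = 72 + (-13599 + 5090) = 72 - 8509 = -8437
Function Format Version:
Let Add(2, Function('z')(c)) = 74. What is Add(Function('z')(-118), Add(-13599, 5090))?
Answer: -8437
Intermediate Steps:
Function('z')(c) = 72 (Function('z')(c) = Add(-2, 74) = 72)
Add(Function('z')(-118), Add(-13599, 5090)) = Add(72, Add(-13599, 5090)) = Add(72, -8509) = -8437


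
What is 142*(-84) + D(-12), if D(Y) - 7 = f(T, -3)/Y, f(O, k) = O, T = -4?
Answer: -35762/3 ≈ -11921.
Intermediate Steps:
D(Y) = 7 - 4/Y
142*(-84) + D(-12) = 142*(-84) + (7 - 4/(-12)) = -11928 + (7 - 4*(-1/12)) = -11928 + (7 + 1/3) = -11928 + 22/3 = -35762/3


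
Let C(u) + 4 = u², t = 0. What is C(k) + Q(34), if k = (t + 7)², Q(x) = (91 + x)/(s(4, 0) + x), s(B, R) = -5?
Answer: 69638/29 ≈ 2401.3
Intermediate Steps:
Q(x) = (91 + x)/(-5 + x)
k = 49 (k = (0 + 7)² = 7² = 49)
C(u) = -4 + u²
C(k) + Q(34) = (-4 + 49²) + (91 + 34)/(-5 + 34) = (-4 + 2401) + 125/29 = 2397 + (1/29)*125 = 2397 + 125/29 = 69638/29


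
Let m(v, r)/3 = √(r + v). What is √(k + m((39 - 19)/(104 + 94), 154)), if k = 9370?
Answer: √(1133770 + 22*√41954)/11 ≈ 96.991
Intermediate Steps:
m(v, r) = 3*√(r + v)
√(k + m((39 - 19)/(104 + 94), 154)) = √(9370 + 3*√(154 + (39 - 19)/(104 + 94))) = √(9370 + 3*√(154 + 20/198)) = √(9370 + 3*√(154 + 20*(1/198))) = √(9370 + 3*√(154 + 10/99)) = √(9370 + 3*√(15256/99)) = √(9370 + 3*(2*√41954/33)) = √(9370 + 2*√41954/11)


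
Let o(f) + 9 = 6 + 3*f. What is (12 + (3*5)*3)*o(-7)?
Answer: -1368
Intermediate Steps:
o(f) = -3 + 3*f (o(f) = -9 + (6 + 3*f) = -3 + 3*f)
(12 + (3*5)*3)*o(-7) = (12 + (3*5)*3)*(-3 + 3*(-7)) = (12 + 15*3)*(-3 - 21) = (12 + 45)*(-24) = 57*(-24) = -1368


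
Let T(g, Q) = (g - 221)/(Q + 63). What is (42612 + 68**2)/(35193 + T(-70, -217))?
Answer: 7274344/5420013 ≈ 1.3421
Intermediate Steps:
T(g, Q) = (-221 + g)/(63 + Q)
(42612 + 68**2)/(35193 + T(-70, -217)) = (42612 + 68**2)/(35193 + (-221 - 70)/(63 - 217)) = (42612 + 4624)/(35193 - 291/(-154)) = 47236/(35193 - 1/154*(-291)) = 47236/(35193 + 291/154) = 47236/(5420013/154) = 47236*(154/5420013) = 7274344/5420013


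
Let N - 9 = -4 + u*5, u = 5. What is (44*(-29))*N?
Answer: -38280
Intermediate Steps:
N = 30 (N = 9 + (-4 + 5*5) = 9 + (-4 + 25) = 9 + 21 = 30)
(44*(-29))*N = (44*(-29))*30 = -1276*30 = -38280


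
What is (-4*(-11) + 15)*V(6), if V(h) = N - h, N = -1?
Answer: -413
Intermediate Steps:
V(h) = -1 - h
(-4*(-11) + 15)*V(6) = (-4*(-11) + 15)*(-1 - 1*6) = (44 + 15)*(-1 - 6) = 59*(-7) = -413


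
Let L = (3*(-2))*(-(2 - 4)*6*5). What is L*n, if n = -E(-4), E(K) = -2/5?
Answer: -144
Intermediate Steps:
E(K) = -2/5 (E(K) = -2*1/5 = -2/5)
n = 2/5 (n = -1*(-2/5) = 2/5 ≈ 0.40000)
L = -360 (L = -(-6)*(-2*30) = -(-6)*(-60) = -6*60 = -360)
L*n = -360*2/5 = -144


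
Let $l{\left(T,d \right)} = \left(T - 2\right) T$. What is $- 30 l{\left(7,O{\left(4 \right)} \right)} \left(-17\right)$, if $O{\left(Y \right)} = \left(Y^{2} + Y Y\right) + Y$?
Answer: $17850$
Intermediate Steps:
$O{\left(Y \right)} = Y + 2 Y^{2}$ ($O{\left(Y \right)} = \left(Y^{2} + Y^{2}\right) + Y = 2 Y^{2} + Y = Y + 2 Y^{2}$)
$l{\left(T,d \right)} = T \left(-2 + T\right)$ ($l{\left(T,d \right)} = \left(-2 + T\right) T = T \left(-2 + T\right)$)
$- 30 l{\left(7,O{\left(4 \right)} \right)} \left(-17\right) = - 30 \cdot 7 \left(-2 + 7\right) \left(-17\right) = - 30 \cdot 7 \cdot 5 \left(-17\right) = \left(-30\right) 35 \left(-17\right) = \left(-1050\right) \left(-17\right) = 17850$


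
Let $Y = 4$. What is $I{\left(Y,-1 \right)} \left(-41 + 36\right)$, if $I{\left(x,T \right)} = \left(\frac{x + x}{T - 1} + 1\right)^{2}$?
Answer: $-45$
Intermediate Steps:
$I{\left(x,T \right)} = \left(1 + \frac{2 x}{-1 + T}\right)^{2}$ ($I{\left(x,T \right)} = \left(\frac{2 x}{-1 + T} + 1\right)^{2} = \left(1 + \frac{2 x}{-1 + T}\right)^{2}$)
$I{\left(Y,-1 \right)} \left(-41 + 36\right) = \frac{\left(-1 - 1 + 2 \cdot 4\right)^{2}}{\left(-1 - 1\right)^{2}} \left(-41 + 36\right) = \frac{\left(-1 - 1 + 8\right)^{2}}{4} \left(-5\right) = \frac{6^{2}}{4} \left(-5\right) = \frac{1}{4} \cdot 36 \left(-5\right) = 9 \left(-5\right) = -45$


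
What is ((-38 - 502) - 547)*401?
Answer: -435887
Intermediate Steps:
((-38 - 502) - 547)*401 = (-540 - 547)*401 = -1087*401 = -435887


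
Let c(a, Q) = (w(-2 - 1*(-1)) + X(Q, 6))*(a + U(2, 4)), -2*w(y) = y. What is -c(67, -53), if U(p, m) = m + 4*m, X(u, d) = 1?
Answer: -261/2 ≈ -130.50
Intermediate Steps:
U(p, m) = 5*m
w(y) = -y/2
c(a, Q) = 30 + 3*a/2 (c(a, Q) = (-(-2 - 1*(-1))/2 + 1)*(a + 5*4) = (-(-2 + 1)/2 + 1)*(a + 20) = (-½*(-1) + 1)*(20 + a) = (½ + 1)*(20 + a) = 3*(20 + a)/2 = 30 + 3*a/2)
-c(67, -53) = -(30 + (3/2)*67) = -(30 + 201/2) = -1*261/2 = -261/2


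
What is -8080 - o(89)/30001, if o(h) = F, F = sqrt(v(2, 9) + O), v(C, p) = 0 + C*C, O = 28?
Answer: -8080 - 4*sqrt(2)/30001 ≈ -8080.0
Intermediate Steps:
v(C, p) = C**2 (v(C, p) = 0 + C**2 = C**2)
F = 4*sqrt(2) (F = sqrt(2**2 + 28) = sqrt(4 + 28) = sqrt(32) = 4*sqrt(2) ≈ 5.6569)
o(h) = 4*sqrt(2)
-8080 - o(89)/30001 = -8080 - 4*sqrt(2)/30001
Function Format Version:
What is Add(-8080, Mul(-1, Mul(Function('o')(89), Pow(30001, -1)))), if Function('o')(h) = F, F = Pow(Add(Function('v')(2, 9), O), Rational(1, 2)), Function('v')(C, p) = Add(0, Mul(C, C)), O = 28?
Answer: Add(-8080, Mul(Rational(-4, 30001), Pow(2, Rational(1, 2)))) ≈ -8080.0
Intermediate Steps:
Function('v')(C, p) = Pow(C, 2) (Function('v')(C, p) = Add(0, Pow(C, 2)) = Pow(C, 2))
F = Mul(4, Pow(2, Rational(1, 2))) (F = Pow(Add(Pow(2, 2), 28), Rational(1, 2)) = Pow(Add(4, 28), Rational(1, 2)) = Pow(32, Rational(1, 2)) = Mul(4, Pow(2, Rational(1, 2))) ≈ 5.6569)
Function('o')(h) = Mul(4, Pow(2, Rational(1, 2)))
Add(-8080, Mul(-1, Mul(Function('o')(89), Pow(30001, -1)))) = Add(-8080, Mul(-1, Mul(Mul(4, Pow(2, Rational(1, 2))), Pow(30001, -1)))) = Add(-8080, Mul(-1, Mul(Mul(4, Pow(2, Rational(1, 2))), Rational(1, 30001)))) = Add(-8080, Mul(-1, Mul(Rational(4, 30001), Pow(2, Rational(1, 2))))) = Add(-8080, Mul(Rational(-4, 30001), Pow(2, Rational(1, 2))))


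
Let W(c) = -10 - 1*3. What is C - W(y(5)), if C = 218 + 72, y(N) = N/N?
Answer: 303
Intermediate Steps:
y(N) = 1
W(c) = -13 (W(c) = -10 - 3 = -13)
C = 290
C - W(y(5)) = 290 - 1*(-13) = 290 + 13 = 303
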